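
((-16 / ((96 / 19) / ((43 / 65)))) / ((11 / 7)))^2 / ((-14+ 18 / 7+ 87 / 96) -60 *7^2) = -1831589816 / 3040895639925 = -0.00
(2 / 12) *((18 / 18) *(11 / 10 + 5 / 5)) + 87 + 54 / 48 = 3539 / 40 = 88.48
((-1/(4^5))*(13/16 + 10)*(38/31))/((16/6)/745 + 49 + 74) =-7346445/69814706176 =-0.00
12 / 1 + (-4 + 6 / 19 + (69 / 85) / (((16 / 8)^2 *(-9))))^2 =9667567369 / 375584400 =25.74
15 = 15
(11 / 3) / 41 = 11 / 123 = 0.09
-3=-3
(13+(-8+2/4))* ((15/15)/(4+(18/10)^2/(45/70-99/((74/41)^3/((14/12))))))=9881505425/6880200056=1.44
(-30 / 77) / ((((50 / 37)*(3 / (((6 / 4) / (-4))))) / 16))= 222 / 385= 0.58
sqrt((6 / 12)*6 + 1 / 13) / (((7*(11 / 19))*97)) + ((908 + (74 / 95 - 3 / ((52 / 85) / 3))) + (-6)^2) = 38*sqrt(130) / 97097 + 4594533 / 4940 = 930.07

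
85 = 85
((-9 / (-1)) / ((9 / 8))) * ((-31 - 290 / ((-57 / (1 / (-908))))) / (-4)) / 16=802363 / 207024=3.88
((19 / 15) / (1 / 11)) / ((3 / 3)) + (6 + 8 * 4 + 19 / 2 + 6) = 2023 / 30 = 67.43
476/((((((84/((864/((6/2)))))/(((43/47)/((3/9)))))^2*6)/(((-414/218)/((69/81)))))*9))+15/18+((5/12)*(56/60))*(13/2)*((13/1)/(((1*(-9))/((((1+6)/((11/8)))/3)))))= -15728545462639/9010506582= -1745.58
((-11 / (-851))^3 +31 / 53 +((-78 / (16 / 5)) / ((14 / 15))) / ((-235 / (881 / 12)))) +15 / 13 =88494961514463297 / 8940952221166784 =9.90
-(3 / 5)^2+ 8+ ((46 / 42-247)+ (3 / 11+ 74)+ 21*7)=-16.99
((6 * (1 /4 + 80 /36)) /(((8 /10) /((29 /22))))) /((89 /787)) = 114115 /528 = 216.13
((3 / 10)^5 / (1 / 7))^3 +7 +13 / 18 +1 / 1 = 78500044295075909 / 9000000000000000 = 8.72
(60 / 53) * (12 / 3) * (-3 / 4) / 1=-3.40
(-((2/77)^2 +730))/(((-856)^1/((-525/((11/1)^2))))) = -162306525/43864436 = -3.70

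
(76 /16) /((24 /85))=1615 /96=16.82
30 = 30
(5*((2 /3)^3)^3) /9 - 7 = -1237469 /177147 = -6.99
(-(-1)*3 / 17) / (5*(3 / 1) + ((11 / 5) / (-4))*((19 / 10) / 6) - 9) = 3600 / 118847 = 0.03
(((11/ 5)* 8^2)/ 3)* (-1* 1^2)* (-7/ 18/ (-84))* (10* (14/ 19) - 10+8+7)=-4136/ 1539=-2.69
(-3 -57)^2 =3600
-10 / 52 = -5 / 26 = -0.19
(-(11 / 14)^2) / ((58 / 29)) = -121 / 392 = -0.31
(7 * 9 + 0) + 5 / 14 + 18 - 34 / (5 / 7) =2363 / 70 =33.76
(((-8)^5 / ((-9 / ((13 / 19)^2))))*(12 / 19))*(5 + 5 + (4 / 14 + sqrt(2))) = 22151168*sqrt(2) / 20577 + 531628032 / 48013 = 12594.99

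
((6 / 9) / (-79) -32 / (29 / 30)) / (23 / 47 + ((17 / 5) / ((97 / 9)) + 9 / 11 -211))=0.16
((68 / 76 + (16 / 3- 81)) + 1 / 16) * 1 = -68135 / 912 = -74.71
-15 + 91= 76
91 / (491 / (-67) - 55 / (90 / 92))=-54873 / 38321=-1.43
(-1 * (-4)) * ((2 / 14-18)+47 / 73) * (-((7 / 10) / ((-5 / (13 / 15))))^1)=-76232 / 9125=-8.35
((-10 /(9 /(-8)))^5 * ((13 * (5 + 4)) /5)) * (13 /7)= 110755840000 /45927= 2411562.70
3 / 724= 0.00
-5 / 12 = -0.42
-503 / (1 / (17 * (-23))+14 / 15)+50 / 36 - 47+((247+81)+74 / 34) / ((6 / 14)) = 308017081 / 1670454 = 184.39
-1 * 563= -563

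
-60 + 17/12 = -703/12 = -58.58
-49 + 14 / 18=-434 / 9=-48.22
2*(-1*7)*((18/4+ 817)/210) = -1643/30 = -54.77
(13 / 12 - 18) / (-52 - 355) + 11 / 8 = 13837 / 9768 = 1.42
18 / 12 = 3 / 2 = 1.50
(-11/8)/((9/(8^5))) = -45056/9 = -5006.22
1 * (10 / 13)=0.77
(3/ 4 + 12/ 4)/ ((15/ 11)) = 11/ 4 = 2.75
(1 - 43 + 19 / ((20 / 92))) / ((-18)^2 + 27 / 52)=11804 / 84375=0.14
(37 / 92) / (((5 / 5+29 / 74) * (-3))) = -1369 / 14214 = -0.10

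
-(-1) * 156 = 156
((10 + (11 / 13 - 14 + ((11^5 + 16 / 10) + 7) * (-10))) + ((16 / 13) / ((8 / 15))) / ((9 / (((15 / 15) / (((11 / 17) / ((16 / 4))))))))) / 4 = -690946357 / 1716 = -402649.39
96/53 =1.81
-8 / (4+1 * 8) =-2 / 3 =-0.67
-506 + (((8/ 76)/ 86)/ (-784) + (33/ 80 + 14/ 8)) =-201701267/ 400330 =-503.84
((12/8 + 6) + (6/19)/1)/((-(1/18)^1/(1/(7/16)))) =-42768/133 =-321.56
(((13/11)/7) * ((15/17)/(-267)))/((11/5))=-325/1281511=-0.00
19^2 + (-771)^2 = 594802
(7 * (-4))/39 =-28/39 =-0.72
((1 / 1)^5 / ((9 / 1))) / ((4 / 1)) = 1 / 36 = 0.03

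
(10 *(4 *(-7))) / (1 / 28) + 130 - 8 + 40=-7678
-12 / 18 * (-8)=16 / 3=5.33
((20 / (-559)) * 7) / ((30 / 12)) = -56 / 559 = -0.10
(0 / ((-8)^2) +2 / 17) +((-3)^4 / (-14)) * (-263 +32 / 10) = 1788863 / 1190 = 1503.25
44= 44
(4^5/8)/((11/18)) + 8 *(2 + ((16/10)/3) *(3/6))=37552/165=227.59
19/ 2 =9.50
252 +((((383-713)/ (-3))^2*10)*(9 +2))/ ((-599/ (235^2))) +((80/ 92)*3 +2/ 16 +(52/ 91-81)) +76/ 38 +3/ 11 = -1041409903248755/ 8486632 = -122711801.72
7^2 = 49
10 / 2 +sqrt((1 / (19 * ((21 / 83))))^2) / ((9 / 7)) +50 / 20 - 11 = -3425 / 1026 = -3.34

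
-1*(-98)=98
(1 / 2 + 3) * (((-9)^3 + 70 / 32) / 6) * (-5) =407015 / 192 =2119.87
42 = 42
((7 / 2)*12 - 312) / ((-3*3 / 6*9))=20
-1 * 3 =-3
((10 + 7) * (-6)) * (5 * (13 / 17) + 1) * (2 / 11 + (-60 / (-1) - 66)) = 31488 / 11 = 2862.55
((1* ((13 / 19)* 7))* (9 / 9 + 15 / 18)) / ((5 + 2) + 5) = 1001 / 1368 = 0.73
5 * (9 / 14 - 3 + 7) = 325 / 14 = 23.21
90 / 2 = 45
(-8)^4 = 4096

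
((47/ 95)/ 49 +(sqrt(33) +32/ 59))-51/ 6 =-4365499/ 549290 +sqrt(33) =-2.20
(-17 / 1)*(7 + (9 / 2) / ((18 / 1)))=-493 / 4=-123.25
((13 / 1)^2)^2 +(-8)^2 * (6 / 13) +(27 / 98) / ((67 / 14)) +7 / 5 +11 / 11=871657484 / 30485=28593.00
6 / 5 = 1.20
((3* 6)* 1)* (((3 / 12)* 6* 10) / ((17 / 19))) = 5130 / 17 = 301.76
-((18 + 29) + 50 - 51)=-46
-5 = -5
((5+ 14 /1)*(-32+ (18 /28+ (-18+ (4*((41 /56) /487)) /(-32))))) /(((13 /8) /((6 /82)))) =-42.23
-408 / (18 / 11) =-748 / 3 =-249.33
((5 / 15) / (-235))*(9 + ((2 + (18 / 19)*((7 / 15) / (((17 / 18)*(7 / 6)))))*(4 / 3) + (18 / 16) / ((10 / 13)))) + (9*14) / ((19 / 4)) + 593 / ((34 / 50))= 516926909 / 575280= 898.57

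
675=675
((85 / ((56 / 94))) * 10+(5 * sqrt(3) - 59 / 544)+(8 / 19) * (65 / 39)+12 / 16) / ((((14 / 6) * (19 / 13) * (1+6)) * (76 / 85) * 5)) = 3315 * sqrt(3) / 70756+4029791623 / 301137536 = 13.46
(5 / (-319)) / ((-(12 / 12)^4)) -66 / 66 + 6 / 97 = -28544 / 30943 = -0.92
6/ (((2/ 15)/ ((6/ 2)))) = 135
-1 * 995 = -995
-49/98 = -1/2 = -0.50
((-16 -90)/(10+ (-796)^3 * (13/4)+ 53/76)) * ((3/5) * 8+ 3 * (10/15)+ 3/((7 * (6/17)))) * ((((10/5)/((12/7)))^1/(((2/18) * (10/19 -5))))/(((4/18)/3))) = -51142509/3114412704475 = -0.00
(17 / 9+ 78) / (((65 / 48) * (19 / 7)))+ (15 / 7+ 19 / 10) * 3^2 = 58.12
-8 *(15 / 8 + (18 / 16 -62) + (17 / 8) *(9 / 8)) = 3623 / 8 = 452.88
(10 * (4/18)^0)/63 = 10/63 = 0.16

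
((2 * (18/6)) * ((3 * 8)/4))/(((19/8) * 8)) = 36/19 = 1.89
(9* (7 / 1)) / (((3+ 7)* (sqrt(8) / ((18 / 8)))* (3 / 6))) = 10.02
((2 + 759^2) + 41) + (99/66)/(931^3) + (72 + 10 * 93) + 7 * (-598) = 924673012147083/1613908982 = 572940.00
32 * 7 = 224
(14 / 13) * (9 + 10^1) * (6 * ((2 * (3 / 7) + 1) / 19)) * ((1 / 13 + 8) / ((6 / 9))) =1890 / 13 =145.38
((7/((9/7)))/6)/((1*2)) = 49/108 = 0.45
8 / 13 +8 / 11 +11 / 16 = 4645 / 2288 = 2.03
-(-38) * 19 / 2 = 361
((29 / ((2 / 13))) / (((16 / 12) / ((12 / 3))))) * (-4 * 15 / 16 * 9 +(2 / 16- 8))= -23538.94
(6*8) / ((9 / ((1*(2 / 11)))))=32 / 33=0.97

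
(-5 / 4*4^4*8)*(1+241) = -619520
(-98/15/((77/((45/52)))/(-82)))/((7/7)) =861/143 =6.02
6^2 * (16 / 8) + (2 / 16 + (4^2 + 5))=745 / 8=93.12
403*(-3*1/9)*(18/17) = -2418/17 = -142.24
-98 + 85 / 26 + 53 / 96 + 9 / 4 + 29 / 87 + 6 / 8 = -113375 / 1248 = -90.85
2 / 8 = 1 / 4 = 0.25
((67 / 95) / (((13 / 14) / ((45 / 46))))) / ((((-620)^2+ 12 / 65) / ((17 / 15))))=23919 / 10918887244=0.00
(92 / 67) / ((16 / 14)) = 161 / 134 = 1.20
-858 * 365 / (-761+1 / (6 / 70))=469755 / 1124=417.93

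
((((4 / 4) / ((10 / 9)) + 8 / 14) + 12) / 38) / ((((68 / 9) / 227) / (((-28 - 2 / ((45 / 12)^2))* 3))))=-899.23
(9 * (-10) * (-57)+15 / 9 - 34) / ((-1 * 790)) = -15293 / 2370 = -6.45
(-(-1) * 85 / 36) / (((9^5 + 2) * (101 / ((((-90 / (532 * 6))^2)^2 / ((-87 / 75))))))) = -11953125 / 55418293548578057216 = -0.00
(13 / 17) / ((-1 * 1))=-13 / 17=-0.76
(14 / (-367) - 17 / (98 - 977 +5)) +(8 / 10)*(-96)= -76.82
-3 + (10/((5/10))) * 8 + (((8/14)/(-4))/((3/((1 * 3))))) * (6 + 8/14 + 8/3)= 22885/147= 155.68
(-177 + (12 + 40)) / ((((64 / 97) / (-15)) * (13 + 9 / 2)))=36375 / 224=162.39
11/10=1.10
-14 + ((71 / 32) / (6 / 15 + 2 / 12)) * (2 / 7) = -12.88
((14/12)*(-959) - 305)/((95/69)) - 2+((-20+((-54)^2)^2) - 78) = 1615365151/190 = 8501921.85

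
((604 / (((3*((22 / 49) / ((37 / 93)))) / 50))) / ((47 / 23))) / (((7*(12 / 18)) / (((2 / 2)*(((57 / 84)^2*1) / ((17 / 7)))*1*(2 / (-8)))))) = -1159721525 / 26156064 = -44.34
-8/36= -2/9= -0.22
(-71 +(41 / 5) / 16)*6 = -16917 / 40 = -422.92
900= 900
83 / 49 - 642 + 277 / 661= -639.89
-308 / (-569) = 308 / 569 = 0.54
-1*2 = -2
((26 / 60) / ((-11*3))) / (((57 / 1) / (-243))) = 117 / 2090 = 0.06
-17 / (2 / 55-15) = 935 / 823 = 1.14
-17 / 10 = -1.70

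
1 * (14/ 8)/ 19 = 7/ 76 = 0.09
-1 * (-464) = 464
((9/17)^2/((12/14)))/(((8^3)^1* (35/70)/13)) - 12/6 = -293479/147968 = -1.98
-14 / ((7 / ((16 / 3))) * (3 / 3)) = -32 / 3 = -10.67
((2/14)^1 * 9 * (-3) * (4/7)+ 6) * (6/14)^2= 1674/2401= 0.70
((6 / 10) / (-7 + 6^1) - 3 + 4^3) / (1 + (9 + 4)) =151 / 35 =4.31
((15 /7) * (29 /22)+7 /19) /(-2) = -9343 /5852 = -1.60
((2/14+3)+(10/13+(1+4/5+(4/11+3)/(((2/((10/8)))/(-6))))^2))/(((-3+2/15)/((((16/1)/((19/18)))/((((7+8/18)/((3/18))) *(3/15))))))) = -43112876211/602731129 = -71.53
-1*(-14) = 14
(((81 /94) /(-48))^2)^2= 531441 /5116716384256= 0.00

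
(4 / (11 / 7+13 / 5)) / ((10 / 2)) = 14 / 73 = 0.19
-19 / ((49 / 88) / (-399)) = 95304 / 7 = 13614.86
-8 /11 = -0.73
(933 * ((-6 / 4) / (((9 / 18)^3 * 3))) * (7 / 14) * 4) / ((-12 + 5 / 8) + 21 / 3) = 59712 / 35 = 1706.06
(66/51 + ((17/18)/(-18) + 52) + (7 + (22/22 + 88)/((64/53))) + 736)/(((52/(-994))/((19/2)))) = -723961693399/4582656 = -157978.62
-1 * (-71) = 71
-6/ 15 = -2/ 5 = -0.40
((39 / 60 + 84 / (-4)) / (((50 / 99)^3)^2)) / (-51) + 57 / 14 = 1045498565214483 / 37187500000000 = 28.11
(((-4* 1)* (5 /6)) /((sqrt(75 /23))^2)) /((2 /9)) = -23 /5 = -4.60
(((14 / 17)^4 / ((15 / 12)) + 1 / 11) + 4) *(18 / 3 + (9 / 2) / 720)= 19683710369 / 734984800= 26.78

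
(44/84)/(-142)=-11/2982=-0.00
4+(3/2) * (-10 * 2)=-26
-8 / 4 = -2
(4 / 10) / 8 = 1 / 20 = 0.05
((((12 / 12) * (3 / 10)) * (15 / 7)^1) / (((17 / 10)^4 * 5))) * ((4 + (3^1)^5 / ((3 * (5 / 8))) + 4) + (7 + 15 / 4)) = 1335150 / 584647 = 2.28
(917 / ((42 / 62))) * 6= 8122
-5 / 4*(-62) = 155 / 2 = 77.50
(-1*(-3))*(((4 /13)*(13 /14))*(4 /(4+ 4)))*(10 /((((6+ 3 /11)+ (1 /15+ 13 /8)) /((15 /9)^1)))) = 0.90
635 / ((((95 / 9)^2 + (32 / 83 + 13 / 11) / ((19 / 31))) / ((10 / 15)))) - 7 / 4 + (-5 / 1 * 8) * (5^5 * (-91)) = 11375001.96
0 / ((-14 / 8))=0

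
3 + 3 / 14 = 45 / 14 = 3.21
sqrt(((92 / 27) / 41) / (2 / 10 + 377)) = 0.01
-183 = -183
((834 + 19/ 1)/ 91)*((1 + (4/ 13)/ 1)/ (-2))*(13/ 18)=-4.43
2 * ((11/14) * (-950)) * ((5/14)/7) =-26125/343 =-76.17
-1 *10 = -10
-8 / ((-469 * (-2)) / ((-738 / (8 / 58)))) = 21402 / 469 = 45.63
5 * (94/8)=235/4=58.75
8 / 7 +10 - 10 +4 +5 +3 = 92 / 7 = 13.14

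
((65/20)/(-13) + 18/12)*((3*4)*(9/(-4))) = -135/4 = -33.75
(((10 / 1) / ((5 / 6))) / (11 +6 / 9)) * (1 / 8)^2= 0.02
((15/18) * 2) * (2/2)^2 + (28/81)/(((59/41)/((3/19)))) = 51593/30267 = 1.70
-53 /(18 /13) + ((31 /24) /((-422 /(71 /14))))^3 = -109119393711718025 /2850724085465088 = -38.28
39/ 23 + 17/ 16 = 1015/ 368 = 2.76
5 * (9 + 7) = 80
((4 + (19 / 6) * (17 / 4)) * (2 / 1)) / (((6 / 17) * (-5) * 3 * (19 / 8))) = -7123 / 2565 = -2.78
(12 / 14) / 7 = 6 / 49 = 0.12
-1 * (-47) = 47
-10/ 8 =-5/ 4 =-1.25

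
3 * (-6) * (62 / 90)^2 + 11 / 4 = -5213 / 900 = -5.79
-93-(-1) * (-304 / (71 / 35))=-17243 / 71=-242.86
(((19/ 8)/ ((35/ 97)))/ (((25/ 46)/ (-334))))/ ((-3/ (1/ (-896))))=-7078963/ 4704000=-1.50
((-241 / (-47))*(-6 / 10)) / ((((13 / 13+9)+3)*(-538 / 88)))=31812 / 821795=0.04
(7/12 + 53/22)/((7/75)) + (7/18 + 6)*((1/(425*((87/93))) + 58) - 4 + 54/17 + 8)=340497253/759220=448.48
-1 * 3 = -3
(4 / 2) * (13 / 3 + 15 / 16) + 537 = 13141 / 24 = 547.54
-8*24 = -192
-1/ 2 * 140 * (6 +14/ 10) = -518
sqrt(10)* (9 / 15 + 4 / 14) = 31* sqrt(10) / 35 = 2.80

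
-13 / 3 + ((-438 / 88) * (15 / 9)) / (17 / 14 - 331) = -4.31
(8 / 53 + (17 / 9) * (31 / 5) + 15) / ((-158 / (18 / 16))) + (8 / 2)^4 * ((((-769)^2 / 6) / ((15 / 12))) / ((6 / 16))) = 53826992.16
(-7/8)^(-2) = 64/49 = 1.31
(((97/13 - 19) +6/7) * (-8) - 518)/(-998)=19681/45409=0.43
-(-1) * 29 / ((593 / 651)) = 31.84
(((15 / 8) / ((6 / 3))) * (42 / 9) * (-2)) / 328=-35 / 1312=-0.03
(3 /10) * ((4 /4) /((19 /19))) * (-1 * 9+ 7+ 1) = -3 /10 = -0.30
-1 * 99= -99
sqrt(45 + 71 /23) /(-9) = -sqrt(25438) /207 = -0.77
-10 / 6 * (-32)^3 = 163840 / 3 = 54613.33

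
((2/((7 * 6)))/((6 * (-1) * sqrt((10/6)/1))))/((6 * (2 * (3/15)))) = -sqrt(15)/1512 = -0.00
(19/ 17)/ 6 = 19/ 102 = 0.19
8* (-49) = -392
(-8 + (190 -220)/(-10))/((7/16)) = -80/7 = -11.43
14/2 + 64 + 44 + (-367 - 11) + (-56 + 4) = -315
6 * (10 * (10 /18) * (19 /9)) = 1900 /27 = 70.37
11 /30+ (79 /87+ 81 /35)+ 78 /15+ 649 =801187 /1218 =657.79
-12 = -12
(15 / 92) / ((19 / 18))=135 / 874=0.15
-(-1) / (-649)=-0.00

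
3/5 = 0.60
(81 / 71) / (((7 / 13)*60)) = 351 / 9940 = 0.04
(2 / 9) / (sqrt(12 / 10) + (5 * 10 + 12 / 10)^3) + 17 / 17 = 1266639492265577 / 1266637395113577 - 3125 * sqrt(30) / 1266637395113577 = 1.00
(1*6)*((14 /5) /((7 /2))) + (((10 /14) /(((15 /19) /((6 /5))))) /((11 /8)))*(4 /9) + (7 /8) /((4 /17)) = 983471 /110880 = 8.87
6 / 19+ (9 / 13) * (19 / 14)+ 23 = 83875 / 3458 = 24.26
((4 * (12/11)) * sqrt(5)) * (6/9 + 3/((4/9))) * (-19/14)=-3382 * sqrt(5)/77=-98.21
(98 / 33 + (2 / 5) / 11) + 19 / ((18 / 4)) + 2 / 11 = 3668 / 495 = 7.41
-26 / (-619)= 26 / 619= 0.04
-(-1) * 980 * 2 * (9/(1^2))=17640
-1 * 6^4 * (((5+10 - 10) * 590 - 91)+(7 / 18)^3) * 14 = -466872868 / 9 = -51874763.11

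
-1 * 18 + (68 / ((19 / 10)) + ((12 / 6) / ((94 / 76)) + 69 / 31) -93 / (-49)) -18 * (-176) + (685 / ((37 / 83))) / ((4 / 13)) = 1643307517449 / 200757116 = 8185.55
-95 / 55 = -19 / 11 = -1.73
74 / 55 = 1.35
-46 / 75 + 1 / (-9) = -163 / 225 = -0.72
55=55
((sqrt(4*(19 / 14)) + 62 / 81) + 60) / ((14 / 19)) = 19*sqrt(266) / 98 + 46759 / 567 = 85.63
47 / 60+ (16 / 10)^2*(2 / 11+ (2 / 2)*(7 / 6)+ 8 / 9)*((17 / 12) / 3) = 310787 / 89100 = 3.49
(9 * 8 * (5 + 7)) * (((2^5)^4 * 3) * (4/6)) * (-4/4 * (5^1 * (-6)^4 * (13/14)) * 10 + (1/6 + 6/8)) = -763177218342912/7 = -109025316906130.29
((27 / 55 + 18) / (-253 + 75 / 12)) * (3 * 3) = -12204 / 18095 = -0.67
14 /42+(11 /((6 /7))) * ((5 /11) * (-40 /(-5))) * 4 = 187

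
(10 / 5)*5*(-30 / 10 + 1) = -20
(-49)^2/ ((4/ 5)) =12005/ 4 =3001.25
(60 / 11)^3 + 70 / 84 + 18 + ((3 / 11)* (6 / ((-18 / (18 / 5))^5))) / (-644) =363860756321 / 2008978125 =181.12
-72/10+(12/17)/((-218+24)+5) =-38576/5355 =-7.20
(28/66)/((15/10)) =28/99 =0.28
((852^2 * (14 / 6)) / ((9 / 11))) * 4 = 24842048 / 3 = 8280682.67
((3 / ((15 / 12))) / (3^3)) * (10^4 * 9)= 8000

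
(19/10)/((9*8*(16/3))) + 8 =30739/3840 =8.00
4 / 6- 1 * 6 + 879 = 2621 / 3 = 873.67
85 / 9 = 9.44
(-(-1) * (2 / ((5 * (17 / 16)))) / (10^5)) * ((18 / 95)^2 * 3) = 972 / 2397265625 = 0.00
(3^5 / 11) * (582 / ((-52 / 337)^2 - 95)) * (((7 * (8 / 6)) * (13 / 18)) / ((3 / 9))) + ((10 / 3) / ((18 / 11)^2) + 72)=-153629918022215 / 57663832446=-2664.23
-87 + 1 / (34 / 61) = -2897 / 34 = -85.21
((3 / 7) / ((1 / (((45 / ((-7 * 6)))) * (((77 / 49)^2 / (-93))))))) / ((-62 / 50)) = -45375 / 4614722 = -0.01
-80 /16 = -5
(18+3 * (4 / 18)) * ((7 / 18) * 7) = 1372 / 27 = 50.81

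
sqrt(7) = 2.65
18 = 18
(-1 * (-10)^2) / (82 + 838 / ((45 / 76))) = -2250 / 33689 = -0.07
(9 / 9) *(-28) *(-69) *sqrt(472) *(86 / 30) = 55384 *sqrt(118) / 5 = 120324.85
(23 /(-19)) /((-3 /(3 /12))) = 23 /228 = 0.10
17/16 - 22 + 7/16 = -41/2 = -20.50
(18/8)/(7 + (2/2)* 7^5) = 9/67256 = 0.00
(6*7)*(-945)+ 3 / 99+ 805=-1283204 / 33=-38884.97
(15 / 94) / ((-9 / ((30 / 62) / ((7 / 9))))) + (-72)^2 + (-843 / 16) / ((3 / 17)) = 797223433 / 163184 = 4885.43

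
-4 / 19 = -0.21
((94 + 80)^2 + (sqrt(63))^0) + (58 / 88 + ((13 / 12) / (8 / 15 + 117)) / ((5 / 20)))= 2348701431 / 77572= 30277.70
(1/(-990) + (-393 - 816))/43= -1196911/42570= -28.12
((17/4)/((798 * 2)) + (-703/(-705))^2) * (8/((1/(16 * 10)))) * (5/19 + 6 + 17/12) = 7385670561908/753589305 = 9800.66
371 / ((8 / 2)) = 371 / 4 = 92.75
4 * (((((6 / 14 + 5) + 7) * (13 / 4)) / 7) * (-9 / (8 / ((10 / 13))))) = -3915 / 196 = -19.97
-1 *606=-606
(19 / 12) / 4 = 19 / 48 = 0.40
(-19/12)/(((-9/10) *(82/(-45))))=-475/492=-0.97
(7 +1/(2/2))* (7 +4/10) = 296/5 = 59.20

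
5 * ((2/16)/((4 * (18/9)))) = 5/64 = 0.08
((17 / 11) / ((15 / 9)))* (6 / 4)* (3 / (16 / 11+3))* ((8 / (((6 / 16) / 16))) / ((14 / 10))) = 78336 / 343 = 228.38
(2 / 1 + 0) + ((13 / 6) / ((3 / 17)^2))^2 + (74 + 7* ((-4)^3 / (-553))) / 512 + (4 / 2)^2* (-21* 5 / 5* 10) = 59012959891 / 14743296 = 4002.70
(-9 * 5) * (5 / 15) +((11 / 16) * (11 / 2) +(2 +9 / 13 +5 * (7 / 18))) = -24643 / 3744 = -6.58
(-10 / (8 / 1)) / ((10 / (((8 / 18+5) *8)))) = -49 / 9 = -5.44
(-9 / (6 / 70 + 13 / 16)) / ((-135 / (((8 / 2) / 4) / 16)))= 7 / 1509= 0.00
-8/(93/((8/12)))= -0.06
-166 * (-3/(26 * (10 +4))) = 249/182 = 1.37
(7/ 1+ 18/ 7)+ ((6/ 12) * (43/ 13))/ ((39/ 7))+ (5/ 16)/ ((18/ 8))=426185/ 42588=10.01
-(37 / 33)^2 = -1369 / 1089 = -1.26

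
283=283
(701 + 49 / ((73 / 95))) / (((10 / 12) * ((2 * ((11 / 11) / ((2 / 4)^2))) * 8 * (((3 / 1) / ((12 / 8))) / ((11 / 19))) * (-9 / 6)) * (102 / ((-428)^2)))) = -103395919 / 20805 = -4969.76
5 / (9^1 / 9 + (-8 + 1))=-5 / 6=-0.83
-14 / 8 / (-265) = 0.01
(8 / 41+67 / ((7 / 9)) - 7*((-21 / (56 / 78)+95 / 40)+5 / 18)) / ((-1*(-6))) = 5631323 / 123984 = 45.42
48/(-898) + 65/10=5789/898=6.45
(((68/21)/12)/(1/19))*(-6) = -646/21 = -30.76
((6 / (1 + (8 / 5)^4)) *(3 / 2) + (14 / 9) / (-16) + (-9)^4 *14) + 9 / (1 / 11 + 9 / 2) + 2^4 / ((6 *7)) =22074975369971 / 240317784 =91857.44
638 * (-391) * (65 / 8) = -8107385 / 4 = -2026846.25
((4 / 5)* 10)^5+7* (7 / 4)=131121 / 4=32780.25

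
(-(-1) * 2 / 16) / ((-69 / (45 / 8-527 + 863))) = -911 / 1472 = -0.62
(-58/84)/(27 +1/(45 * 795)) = -345825/13522964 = -0.03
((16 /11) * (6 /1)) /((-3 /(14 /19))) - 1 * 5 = -1493 /209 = -7.14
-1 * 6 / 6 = -1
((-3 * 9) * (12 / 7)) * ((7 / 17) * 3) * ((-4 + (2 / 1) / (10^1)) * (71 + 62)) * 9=22106196 / 85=260072.89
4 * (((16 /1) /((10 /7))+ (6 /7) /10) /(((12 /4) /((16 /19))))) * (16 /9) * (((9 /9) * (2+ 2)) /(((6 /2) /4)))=1294336 /10773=120.15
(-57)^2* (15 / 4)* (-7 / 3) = -113715 / 4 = -28428.75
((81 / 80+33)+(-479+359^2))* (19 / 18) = 195222739 / 1440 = 135571.35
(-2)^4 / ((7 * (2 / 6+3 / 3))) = 12 / 7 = 1.71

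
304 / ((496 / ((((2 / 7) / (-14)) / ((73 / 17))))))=-323 / 110887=-0.00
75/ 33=2.27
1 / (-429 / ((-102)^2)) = -3468 / 143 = -24.25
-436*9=-3924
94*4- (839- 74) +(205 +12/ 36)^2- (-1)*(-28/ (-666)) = 41772.82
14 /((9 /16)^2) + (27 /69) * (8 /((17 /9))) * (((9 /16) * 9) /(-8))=21890063 /506736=43.20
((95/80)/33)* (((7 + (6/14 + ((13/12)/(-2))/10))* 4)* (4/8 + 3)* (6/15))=235391/158400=1.49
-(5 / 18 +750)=-13505 / 18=-750.28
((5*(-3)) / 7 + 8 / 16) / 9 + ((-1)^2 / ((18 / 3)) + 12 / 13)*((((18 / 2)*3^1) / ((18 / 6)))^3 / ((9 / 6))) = 867211 / 1638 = 529.43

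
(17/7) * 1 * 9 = 153/7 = 21.86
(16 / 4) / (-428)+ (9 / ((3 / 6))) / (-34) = -980 / 1819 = -0.54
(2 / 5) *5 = 2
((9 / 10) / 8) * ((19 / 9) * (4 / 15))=19 / 300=0.06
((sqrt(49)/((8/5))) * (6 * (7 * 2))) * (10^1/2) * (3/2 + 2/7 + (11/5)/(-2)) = 1260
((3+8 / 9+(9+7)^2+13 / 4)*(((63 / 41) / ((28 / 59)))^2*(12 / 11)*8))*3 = 2671016553 / 36982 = 72224.77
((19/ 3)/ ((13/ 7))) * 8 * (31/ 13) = 32984/ 507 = 65.06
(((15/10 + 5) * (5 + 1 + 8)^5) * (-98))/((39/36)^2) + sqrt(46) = -3794886144/13 + sqrt(46) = -291914311.99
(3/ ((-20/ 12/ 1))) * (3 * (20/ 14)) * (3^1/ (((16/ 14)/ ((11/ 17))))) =-891/ 68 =-13.10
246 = 246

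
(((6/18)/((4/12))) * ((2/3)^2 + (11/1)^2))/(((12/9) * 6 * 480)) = 1093/34560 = 0.03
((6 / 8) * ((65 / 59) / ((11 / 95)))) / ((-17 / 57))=-1055925 / 44132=-23.93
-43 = -43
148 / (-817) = -148 / 817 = -0.18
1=1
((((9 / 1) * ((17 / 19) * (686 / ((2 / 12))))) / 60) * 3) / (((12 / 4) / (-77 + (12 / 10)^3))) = -493774911 / 11875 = -41581.05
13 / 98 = 0.13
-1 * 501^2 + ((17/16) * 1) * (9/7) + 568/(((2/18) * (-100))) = -702942111/2800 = -251050.75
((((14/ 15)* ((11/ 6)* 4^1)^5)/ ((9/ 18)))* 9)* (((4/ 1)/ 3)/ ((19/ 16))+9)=3606761.04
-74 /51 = -1.45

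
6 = 6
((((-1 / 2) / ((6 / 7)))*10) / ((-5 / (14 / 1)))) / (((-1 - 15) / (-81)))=1323 / 16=82.69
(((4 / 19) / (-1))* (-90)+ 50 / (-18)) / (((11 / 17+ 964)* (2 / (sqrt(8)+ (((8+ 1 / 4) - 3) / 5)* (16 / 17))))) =7742 / 934743+ 47005* sqrt(2) / 2804229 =0.03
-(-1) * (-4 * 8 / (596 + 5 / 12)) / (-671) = 0.00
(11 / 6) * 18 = 33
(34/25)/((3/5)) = 34/15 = 2.27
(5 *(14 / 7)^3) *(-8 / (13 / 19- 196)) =1.64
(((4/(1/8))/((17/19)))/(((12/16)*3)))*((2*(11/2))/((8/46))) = 153824/153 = 1005.39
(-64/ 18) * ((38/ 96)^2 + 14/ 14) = -4.11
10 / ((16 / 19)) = 95 / 8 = 11.88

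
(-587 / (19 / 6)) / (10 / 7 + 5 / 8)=-197232 / 2185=-90.27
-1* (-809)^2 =-654481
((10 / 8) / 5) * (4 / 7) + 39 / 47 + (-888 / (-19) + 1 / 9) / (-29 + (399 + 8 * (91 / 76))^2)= 173580732761 / 178411205700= 0.97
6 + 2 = 8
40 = 40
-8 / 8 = -1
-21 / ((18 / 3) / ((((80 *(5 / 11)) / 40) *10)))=-350 / 11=-31.82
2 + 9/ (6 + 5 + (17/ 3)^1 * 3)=65/ 28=2.32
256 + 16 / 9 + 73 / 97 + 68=285061 / 873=326.53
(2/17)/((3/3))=0.12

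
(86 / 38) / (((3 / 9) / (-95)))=-645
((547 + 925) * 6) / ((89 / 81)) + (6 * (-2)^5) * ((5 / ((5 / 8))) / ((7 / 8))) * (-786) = 864602496 / 623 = 1387804.97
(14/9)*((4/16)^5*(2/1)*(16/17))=7/2448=0.00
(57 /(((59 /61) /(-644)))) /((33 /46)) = -34334216 /649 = -52903.26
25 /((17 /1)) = 25 /17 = 1.47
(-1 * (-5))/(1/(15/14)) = 75/14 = 5.36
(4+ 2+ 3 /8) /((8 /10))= 7.97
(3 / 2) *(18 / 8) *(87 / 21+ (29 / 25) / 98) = 274833 / 19600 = 14.02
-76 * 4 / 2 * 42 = -6384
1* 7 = 7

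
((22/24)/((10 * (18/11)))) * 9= 121/240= 0.50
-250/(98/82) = -10250/49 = -209.18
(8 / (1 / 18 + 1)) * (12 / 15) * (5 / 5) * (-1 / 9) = -64 / 95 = -0.67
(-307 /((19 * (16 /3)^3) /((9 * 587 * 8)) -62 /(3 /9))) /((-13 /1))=-43790787 /344779474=-0.13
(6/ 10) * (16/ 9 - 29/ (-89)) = 337/ 267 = 1.26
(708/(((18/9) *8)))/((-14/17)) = -3009/56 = -53.73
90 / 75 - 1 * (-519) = 2601 / 5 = 520.20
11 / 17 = 0.65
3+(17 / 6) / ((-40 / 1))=703 / 240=2.93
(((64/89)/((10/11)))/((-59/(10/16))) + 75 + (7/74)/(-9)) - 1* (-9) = 293695883/3497166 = 83.98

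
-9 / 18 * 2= -1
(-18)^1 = -18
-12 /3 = -4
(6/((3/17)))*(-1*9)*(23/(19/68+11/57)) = -27279288/1831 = -14898.57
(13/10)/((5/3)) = 39/50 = 0.78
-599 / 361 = -1.66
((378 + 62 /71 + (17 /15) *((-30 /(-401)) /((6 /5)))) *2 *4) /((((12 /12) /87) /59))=443035868680 /28471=15560952.15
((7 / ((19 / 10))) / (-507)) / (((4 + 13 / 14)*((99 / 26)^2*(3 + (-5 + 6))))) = -980 / 38547333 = -0.00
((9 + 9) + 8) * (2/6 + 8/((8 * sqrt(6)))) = 26/3 + 13 * sqrt(6)/3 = 19.28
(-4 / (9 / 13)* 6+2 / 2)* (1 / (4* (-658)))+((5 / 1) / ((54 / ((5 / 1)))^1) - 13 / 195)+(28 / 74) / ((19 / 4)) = 122083891 / 249789960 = 0.49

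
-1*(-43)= 43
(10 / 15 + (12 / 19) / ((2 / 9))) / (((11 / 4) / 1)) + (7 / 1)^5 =10538789 / 627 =16808.28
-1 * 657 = -657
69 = 69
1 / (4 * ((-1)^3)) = -1 / 4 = -0.25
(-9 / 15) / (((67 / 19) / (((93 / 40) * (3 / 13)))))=-15903 / 174200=-0.09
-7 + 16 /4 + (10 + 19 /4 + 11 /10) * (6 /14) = 3.79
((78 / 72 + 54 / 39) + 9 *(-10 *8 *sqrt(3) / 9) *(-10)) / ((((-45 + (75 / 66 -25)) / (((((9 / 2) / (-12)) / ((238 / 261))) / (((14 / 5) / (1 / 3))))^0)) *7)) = -3520 *sqrt(3) / 2121 -121 / 23634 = -2.88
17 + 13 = 30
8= 8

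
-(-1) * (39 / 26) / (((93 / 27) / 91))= 2457 / 62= 39.63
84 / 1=84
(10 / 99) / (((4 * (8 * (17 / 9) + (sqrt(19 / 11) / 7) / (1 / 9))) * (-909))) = -3332 / 1789763733 + 63 * sqrt(209) / 4374978014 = -0.00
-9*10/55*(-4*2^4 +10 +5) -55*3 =-933/11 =-84.82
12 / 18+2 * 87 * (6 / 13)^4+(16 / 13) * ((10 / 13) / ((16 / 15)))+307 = 27114365 / 85683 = 316.45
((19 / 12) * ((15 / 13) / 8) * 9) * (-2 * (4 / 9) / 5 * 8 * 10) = -380 / 13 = -29.23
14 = 14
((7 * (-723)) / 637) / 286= -723 / 26026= -0.03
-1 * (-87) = 87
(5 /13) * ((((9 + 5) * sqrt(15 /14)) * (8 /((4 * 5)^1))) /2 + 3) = sqrt(210) /13 + 15 /13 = 2.27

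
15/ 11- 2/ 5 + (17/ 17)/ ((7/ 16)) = 1251/ 385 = 3.25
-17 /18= -0.94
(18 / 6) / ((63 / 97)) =97 / 21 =4.62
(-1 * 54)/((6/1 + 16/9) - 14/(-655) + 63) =-318330/417361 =-0.76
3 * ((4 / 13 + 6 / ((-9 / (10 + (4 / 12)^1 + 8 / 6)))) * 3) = -874 / 13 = -67.23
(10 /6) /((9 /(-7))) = -35 /27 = -1.30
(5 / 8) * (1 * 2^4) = 10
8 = 8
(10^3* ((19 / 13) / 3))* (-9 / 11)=-57000 / 143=-398.60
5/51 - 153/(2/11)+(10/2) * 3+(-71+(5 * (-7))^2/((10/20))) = 158365/102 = 1552.60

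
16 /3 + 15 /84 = 463 /84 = 5.51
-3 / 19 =-0.16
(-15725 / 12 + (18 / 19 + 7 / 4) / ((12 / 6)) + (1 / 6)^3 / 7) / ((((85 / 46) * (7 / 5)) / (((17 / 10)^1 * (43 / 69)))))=-808548049 / 1508220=-536.09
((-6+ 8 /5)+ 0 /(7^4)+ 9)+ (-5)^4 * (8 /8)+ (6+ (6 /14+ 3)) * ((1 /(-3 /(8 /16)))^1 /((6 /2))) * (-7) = 9499 /15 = 633.27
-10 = -10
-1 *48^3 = -110592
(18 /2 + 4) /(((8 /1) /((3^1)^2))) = 117 /8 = 14.62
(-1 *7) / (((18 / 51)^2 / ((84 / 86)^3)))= -4163334 / 79507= -52.36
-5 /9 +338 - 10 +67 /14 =332.23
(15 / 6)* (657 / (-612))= -365 / 136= -2.68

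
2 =2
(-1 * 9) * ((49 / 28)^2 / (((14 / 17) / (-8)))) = 1071 / 4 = 267.75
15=15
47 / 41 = 1.15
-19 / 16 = -1.19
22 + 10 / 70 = 155 / 7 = 22.14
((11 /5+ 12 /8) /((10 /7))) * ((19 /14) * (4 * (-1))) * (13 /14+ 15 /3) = -58349 /700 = -83.36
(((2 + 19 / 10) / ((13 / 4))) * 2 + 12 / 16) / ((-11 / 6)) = -189 / 110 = -1.72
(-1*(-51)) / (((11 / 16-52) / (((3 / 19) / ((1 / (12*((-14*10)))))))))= 263.65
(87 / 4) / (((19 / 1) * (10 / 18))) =783 / 380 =2.06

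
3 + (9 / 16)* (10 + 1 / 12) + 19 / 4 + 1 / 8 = 867 / 64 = 13.55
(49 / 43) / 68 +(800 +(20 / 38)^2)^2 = 244046432425729 / 381058604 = 640443.31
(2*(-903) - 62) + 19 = -1849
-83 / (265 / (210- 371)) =13363 / 265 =50.43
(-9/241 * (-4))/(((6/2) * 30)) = 2/1205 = 0.00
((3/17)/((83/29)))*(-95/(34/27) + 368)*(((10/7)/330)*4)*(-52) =-4285736/263857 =-16.24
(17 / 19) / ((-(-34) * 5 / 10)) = 1 / 19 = 0.05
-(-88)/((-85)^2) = 0.01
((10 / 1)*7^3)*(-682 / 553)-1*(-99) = -326359 / 79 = -4131.13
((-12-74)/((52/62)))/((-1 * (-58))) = -1333/754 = -1.77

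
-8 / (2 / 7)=-28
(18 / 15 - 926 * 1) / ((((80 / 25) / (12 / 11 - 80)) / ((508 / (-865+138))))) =-127432816 / 7997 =-15935.08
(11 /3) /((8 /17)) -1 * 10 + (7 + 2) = 163 /24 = 6.79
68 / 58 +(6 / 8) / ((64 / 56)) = 1697 / 928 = 1.83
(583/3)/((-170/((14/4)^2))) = -28567/2040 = -14.00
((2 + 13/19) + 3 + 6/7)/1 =870/133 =6.54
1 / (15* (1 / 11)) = 11 / 15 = 0.73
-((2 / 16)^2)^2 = -0.00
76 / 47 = 1.62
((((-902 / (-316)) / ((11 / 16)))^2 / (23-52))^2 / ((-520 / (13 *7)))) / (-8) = 1265940928 / 163785090605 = 0.01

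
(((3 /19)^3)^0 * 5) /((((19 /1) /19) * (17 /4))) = 20 /17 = 1.18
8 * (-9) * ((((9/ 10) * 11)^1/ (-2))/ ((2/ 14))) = 12474/ 5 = 2494.80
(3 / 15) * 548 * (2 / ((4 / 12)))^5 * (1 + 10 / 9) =8995968 / 5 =1799193.60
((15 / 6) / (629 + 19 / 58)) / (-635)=-29 / 4635627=-0.00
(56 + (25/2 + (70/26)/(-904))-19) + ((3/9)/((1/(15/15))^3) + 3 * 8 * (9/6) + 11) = 3413851/35256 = 96.83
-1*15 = -15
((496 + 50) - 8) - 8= 530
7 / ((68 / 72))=126 / 17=7.41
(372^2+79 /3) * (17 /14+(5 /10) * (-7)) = -6643696 /21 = -316366.48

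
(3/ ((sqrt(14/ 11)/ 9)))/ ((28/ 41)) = 1107 * sqrt(154)/ 392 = 35.04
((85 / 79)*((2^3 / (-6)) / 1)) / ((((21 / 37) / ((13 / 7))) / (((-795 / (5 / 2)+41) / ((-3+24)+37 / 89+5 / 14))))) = 8063503240 / 135021033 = 59.72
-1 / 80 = -0.01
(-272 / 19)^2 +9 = 77233 / 361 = 213.94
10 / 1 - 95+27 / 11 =-908 / 11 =-82.55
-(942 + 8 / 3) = -2834 / 3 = -944.67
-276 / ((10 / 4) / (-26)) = 14352 / 5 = 2870.40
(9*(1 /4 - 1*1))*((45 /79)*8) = -2430 /79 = -30.76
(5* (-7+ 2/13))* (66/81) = -9790/351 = -27.89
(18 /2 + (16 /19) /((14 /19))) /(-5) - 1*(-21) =664 /35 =18.97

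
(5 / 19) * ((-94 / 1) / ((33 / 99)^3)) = -12690 / 19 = -667.89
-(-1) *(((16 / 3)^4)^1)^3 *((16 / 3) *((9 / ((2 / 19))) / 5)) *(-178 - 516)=-29692232343253680128 / 885735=-33522704130754.32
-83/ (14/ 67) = -397.21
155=155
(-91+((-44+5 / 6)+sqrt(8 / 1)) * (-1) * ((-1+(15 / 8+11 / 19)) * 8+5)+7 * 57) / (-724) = -29239 / 20634+158 * sqrt(2) / 3439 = -1.35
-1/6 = -0.17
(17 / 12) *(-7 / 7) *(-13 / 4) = 221 / 48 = 4.60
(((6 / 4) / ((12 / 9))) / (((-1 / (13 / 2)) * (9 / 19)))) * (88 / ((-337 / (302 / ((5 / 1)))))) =410267 / 1685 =243.48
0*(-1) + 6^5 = 7776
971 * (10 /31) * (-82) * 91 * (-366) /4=6629725830 /31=213862123.55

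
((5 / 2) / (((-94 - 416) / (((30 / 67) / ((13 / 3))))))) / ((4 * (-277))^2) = -0.00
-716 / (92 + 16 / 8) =-358 / 47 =-7.62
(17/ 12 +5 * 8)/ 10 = 497/ 120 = 4.14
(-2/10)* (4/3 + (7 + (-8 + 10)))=-31/15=-2.07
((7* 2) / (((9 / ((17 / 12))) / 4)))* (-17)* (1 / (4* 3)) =-2023 / 162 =-12.49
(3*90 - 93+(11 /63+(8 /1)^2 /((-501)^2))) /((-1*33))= -103765822 /19327077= -5.37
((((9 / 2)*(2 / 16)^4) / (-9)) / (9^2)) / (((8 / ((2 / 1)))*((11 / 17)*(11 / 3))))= -17 / 107053056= -0.00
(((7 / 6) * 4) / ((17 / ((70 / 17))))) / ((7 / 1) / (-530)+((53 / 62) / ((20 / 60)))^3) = 61893781600 / 922818142329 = 0.07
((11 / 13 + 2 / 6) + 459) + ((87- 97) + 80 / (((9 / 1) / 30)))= 9319 / 13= 716.85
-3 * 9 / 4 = -27 / 4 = -6.75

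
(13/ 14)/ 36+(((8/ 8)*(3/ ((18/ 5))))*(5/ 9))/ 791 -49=-8367437/ 170856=-48.97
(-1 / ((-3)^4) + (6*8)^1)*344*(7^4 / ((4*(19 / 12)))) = 3210444328 / 513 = 6258176.08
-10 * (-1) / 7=10 / 7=1.43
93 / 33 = 31 / 11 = 2.82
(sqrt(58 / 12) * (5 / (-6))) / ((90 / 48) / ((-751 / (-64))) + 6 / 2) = -3755 * sqrt(174) / 85428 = -0.58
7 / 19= 0.37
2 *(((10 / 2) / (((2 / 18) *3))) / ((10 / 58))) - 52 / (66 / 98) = 3194 / 33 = 96.79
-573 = -573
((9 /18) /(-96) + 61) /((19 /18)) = 35133 /608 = 57.78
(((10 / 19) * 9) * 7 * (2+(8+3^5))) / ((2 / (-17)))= -1354815 / 19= -71306.05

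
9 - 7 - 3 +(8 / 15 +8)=113 / 15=7.53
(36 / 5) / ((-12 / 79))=-237 / 5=-47.40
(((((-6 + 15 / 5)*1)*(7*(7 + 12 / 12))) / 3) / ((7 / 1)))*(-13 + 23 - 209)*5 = 7960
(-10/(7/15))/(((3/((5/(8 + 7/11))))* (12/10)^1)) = -3.45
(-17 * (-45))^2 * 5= 2926125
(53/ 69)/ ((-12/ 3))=-0.19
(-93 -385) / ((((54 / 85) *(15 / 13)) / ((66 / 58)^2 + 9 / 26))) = -1070.10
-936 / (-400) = 2.34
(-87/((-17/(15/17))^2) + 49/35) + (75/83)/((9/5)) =173406853/103983645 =1.67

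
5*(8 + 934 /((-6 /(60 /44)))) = -1021.36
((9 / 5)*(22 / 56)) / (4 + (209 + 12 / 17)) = 561 / 169540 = 0.00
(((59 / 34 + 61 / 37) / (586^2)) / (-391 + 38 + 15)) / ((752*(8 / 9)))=-0.00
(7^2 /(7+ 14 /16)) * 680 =38080 /9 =4231.11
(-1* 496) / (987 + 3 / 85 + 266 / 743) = -3915610 / 7794853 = -0.50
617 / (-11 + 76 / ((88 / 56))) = 6787 / 411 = 16.51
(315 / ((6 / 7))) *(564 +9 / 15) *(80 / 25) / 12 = 276654 / 5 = 55330.80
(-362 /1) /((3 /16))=-5792 /3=-1930.67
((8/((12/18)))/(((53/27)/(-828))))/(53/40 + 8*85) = -7.43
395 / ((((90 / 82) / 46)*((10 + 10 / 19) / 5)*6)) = 1415443 / 1080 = 1310.60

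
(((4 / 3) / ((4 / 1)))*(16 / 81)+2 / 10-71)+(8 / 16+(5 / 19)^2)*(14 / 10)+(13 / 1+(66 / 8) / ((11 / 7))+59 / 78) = -1161628513 / 22807980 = -50.93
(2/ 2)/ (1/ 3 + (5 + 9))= 3/ 43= 0.07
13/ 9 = 1.44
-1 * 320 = -320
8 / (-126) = -4 / 63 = -0.06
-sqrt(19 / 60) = -0.56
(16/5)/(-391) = -16/1955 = -0.01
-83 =-83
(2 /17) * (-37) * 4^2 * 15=-17760 /17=-1044.71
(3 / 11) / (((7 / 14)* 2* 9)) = 1 / 33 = 0.03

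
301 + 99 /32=9731 /32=304.09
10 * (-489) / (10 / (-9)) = 4401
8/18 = 4/9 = 0.44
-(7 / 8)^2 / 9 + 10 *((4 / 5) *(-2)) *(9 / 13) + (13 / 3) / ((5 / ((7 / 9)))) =-1178003 / 112320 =-10.49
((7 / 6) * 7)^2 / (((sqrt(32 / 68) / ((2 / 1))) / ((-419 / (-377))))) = 1006019 * sqrt(34) / 27144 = 216.11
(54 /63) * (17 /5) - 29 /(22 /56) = -27298 /385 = -70.90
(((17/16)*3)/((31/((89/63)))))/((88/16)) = 1513/57288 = 0.03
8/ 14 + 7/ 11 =93/ 77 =1.21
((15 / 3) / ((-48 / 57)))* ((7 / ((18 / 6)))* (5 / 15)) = -4.62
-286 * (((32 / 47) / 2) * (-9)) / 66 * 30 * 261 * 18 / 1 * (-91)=-8003136960 / 47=-170279509.79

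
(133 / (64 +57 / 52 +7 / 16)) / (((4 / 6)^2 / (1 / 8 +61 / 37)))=8.10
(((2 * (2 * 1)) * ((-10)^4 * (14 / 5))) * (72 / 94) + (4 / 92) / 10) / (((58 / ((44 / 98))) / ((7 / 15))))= 10200960517 / 32916450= 309.90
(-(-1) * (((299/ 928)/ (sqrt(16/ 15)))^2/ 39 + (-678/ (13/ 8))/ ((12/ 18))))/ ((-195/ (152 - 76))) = 2129995786201/ 8732405760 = 243.92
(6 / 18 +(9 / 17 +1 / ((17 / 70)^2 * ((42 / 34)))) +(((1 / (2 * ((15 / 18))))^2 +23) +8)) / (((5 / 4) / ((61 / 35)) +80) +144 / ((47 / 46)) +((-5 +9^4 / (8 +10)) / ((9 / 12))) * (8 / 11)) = 7390254432 / 91719787625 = 0.08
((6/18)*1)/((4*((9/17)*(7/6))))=17/126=0.13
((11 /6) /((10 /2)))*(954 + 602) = 570.53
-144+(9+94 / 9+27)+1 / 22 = -97.51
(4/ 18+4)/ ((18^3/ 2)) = 19/ 13122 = 0.00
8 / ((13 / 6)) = 48 / 13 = 3.69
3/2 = 1.50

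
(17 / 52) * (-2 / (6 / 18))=-51 / 26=-1.96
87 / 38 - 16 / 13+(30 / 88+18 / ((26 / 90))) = 692371 / 10868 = 63.71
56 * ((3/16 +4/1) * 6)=1407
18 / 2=9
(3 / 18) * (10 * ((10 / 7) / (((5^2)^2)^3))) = 2 / 205078125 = 0.00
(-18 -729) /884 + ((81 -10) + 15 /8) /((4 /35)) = 636.81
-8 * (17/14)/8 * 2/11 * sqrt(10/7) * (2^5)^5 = -570425344 * sqrt(70)/539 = -8854398.58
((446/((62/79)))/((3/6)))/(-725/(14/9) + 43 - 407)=-493276/360251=-1.37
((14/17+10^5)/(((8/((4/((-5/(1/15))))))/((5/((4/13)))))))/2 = -11050091/2040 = -5416.71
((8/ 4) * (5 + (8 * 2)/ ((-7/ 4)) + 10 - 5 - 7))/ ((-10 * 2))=43/ 70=0.61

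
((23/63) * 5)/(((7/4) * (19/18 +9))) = 920/8869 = 0.10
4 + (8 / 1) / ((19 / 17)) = 212 / 19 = 11.16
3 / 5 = 0.60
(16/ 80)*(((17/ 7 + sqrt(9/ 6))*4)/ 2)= sqrt(6)/ 5 + 34/ 35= 1.46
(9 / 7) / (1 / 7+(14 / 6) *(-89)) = -27 / 4358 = -0.01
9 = 9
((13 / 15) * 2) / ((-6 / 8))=-104 / 45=-2.31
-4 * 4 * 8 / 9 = -128 / 9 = -14.22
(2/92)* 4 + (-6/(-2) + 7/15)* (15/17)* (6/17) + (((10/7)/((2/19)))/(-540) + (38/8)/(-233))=656277973/585427878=1.12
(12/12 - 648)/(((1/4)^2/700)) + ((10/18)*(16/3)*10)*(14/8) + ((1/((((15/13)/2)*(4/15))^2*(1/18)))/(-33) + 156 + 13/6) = -2152125269/297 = -7246213.03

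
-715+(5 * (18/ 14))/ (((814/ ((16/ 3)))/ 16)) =-2035115/ 2849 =-714.33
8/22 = 4/11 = 0.36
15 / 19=0.79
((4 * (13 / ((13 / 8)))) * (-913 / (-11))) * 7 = 18592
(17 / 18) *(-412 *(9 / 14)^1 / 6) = -1751 / 42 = -41.69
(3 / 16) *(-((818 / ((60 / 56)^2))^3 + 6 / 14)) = -28848694563424739 / 425250000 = -67839375.81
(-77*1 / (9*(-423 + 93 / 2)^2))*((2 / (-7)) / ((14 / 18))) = 88 / 3969063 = 0.00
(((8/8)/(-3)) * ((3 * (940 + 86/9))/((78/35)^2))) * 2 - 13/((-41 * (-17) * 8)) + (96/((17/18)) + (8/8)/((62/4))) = -664134733283/2366225784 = -280.67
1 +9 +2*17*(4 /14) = 138 /7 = 19.71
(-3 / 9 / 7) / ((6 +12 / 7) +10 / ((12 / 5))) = -2 / 499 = -0.00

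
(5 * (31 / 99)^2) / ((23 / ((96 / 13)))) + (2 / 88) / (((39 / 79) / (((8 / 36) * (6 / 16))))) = 2520121 / 15629328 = 0.16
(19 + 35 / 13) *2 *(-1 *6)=-3384 / 13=-260.31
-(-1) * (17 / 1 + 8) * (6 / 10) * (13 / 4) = 195 / 4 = 48.75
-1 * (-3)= 3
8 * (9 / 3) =24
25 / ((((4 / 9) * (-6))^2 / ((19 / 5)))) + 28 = 2647 / 64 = 41.36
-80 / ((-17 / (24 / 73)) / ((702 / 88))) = 12.34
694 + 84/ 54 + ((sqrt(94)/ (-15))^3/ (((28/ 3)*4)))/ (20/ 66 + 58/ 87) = 6260/ 9- 517*sqrt(94)/ 672000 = 695.55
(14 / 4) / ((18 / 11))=2.14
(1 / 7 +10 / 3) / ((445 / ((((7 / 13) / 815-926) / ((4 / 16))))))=-954933732 / 33003425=-28.93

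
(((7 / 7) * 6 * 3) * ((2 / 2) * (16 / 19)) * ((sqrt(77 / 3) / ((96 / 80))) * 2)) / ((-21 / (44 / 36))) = -1760 * sqrt(231) / 3591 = -7.45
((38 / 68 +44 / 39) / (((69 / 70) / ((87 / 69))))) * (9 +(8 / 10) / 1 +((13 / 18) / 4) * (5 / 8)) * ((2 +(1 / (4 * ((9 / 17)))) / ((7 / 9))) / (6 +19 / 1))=135200327221 / 60605625600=2.23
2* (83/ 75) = 166/ 75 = 2.21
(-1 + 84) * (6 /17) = 498 /17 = 29.29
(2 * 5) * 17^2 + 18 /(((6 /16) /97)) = 7546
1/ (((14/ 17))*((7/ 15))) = 255/ 98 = 2.60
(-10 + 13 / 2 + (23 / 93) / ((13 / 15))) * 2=-2591 / 403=-6.43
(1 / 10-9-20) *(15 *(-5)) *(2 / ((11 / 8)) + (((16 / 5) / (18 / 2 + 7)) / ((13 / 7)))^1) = 968439 / 286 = 3386.15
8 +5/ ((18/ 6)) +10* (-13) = -361/ 3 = -120.33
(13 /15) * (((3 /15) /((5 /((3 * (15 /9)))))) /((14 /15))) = 13 /70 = 0.19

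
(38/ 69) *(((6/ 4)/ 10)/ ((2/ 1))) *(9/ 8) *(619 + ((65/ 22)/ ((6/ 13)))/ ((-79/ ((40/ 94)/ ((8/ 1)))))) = 34585284831/ 1202417920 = 28.76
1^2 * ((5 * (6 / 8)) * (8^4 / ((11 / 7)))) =9774.55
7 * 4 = 28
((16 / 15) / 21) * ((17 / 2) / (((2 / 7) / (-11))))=-748 / 45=-16.62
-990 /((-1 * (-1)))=-990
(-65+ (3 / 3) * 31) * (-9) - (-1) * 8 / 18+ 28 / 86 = 118720 / 387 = 306.77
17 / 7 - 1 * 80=-543 / 7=-77.57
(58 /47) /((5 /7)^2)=2842 /1175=2.42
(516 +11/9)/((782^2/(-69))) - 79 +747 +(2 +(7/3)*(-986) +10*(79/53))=-2276954481/1409164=-1615.82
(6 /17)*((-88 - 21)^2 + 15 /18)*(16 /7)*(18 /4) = 5132952 /119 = 43134.05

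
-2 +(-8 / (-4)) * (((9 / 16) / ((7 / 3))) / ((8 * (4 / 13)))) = -1.80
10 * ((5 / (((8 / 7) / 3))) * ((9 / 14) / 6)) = 225 / 16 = 14.06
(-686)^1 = -686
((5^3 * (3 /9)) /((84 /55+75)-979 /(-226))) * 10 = 15537500 /3015237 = 5.15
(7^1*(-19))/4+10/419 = -55687/1676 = -33.23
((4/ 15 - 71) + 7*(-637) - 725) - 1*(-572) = -4682.73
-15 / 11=-1.36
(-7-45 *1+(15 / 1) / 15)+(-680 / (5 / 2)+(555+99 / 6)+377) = 1251 / 2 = 625.50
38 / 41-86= -3488 / 41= -85.07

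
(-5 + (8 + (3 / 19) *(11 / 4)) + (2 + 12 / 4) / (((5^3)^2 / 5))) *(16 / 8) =163201 / 23750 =6.87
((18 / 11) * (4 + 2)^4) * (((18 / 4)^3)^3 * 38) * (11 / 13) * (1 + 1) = 5366161193139 / 52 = 103195407560.37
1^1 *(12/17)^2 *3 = 432/289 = 1.49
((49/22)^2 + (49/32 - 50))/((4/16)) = -168463/968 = -174.03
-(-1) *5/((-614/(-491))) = 2455/614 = 4.00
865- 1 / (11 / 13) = 9502 / 11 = 863.82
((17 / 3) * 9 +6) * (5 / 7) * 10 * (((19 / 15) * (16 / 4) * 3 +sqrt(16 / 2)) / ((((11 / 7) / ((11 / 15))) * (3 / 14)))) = 15985.21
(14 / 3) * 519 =2422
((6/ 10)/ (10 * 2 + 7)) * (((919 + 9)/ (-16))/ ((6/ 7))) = -203/ 135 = -1.50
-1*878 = -878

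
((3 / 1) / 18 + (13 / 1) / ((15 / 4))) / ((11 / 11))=109 / 30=3.63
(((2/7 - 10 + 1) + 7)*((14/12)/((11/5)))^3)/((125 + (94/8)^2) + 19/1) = -49000/54061227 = -0.00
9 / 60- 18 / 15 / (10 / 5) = -9 / 20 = -0.45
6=6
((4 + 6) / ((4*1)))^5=3125 / 32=97.66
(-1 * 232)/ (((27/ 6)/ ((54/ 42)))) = -464/ 7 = -66.29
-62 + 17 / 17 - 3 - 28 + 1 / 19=-1747 / 19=-91.95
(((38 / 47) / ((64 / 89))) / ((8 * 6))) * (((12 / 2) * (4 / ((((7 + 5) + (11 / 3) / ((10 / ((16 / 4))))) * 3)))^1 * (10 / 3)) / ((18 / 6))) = 42275 / 2734272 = 0.02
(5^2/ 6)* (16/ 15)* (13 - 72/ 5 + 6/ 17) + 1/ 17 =-703/ 153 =-4.59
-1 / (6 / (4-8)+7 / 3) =-6 / 5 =-1.20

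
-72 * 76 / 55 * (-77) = 38304 / 5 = 7660.80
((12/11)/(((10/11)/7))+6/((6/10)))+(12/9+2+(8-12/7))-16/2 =20.02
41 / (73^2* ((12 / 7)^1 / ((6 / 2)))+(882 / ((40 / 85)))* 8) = 287 / 126274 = 0.00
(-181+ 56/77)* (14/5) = -27762/55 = -504.76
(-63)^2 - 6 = 3963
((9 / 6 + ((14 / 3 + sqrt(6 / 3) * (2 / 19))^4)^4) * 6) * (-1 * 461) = -231291390633019.68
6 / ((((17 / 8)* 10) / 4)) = 96 / 85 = 1.13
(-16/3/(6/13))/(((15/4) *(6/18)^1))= -416/45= -9.24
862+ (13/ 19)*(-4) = 16326/ 19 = 859.26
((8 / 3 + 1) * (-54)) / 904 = -99 / 452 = -0.22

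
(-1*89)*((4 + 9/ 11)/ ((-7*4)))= 4717/ 308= 15.31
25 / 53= 0.47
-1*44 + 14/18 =-389/9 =-43.22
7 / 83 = 0.08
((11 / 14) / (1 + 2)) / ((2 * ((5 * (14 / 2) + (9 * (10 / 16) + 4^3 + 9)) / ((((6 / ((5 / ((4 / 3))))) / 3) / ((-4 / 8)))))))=-352 / 286335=-0.00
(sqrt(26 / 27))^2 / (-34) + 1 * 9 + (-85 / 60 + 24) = 57935 / 1836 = 31.56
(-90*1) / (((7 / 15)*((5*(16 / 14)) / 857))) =-115695 / 4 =-28923.75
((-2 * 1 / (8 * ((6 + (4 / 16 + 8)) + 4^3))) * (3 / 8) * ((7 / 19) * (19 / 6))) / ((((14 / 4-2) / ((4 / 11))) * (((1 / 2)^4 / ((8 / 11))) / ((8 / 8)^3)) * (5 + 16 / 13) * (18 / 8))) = -23296 / 82828251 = -0.00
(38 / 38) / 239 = 0.00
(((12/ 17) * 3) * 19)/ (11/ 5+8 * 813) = 0.01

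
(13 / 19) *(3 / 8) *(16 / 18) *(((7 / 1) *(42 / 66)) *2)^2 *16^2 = 31962112 / 6897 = 4634.21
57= 57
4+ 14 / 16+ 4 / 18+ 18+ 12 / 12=1735 / 72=24.10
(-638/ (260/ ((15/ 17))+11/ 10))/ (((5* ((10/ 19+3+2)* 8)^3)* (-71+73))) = -115159/ 46132128000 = -0.00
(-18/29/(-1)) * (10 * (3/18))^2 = 50/29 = 1.72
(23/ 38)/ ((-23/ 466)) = -233/ 19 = -12.26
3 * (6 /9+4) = 14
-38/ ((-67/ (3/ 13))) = 114/ 871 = 0.13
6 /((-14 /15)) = -45 /7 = -6.43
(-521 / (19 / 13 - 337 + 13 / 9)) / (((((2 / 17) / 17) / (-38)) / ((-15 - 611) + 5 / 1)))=207857944827 / 39089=5317555.96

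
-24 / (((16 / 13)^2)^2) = -85683 / 8192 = -10.46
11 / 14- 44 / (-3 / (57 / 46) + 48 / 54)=54109 / 1834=29.50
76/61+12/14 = 898/427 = 2.10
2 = 2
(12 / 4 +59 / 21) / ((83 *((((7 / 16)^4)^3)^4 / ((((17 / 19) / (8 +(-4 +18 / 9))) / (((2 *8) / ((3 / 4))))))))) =101708664056187311751526775497911719898408478061081309216768 / 1215505445252129552237220898747858724472522717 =83676025026025.38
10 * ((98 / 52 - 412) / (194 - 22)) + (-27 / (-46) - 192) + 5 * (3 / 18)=-33082135 / 154284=-214.42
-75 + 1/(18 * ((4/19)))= -5381/72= -74.74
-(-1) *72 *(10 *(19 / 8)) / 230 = 171 / 23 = 7.43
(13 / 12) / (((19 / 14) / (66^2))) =66066 / 19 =3477.16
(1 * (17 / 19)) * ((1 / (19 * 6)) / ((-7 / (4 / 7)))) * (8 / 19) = -0.00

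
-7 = -7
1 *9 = 9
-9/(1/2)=-18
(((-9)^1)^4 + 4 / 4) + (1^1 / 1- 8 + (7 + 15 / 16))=105007 / 16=6562.94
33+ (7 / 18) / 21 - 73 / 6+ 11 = 860 / 27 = 31.85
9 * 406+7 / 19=69433 / 19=3654.37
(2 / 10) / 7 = 1 / 35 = 0.03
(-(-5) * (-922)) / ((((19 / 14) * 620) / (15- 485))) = 1516690 / 589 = 2575.03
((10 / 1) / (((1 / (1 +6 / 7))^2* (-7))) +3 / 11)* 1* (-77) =358.39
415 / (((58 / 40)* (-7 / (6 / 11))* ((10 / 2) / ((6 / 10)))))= -5976 / 2233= -2.68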